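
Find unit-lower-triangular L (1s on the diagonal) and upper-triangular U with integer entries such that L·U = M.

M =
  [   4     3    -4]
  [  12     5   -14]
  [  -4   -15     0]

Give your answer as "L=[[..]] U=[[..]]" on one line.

L=[[1,0,0],[3,1,0],[-1,3,1]] U=[[4,3,-4],[0,-4,-2],[0,0,2]]

  R1 -= 3·R0 → [0,-4,-2]
  R2 -= -1·R0 → [0,-12,-4]
  R2 -= 3·R1 → [0,0,2]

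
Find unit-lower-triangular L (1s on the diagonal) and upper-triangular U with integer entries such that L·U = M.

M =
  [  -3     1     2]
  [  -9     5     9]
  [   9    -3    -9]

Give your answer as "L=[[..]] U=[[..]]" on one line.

  R1 -= 3·R0 → [0,2,3]
  R2 -= -3·R0 → [0,0,-3]
  R2 -= 0·R1 → [0,0,-3]

L=[[1,0,0],[3,1,0],[-3,0,1]] U=[[-3,1,2],[0,2,3],[0,0,-3]]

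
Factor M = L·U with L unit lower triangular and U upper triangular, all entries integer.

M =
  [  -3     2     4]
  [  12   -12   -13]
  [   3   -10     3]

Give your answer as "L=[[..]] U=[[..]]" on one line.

  r1 -= -4·r0 → [0,-4,3]
  r2 -= -1·r0 → [0,-8,7]
  r2 -= 2·r1 → [0,0,1]

L=[[1,0,0],[-4,1,0],[-1,2,1]] U=[[-3,2,4],[0,-4,3],[0,0,1]]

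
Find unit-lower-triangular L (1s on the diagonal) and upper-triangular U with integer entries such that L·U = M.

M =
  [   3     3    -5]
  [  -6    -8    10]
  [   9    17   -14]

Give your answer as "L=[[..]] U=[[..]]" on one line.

L=[[1,0,0],[-2,1,0],[3,-4,1]] U=[[3,3,-5],[0,-2,0],[0,0,1]]

  row1 -= -2·row0 → [0,-2,0]
  row2 -= 3·row0 → [0,8,1]
  row2 -= -4·row1 → [0,0,1]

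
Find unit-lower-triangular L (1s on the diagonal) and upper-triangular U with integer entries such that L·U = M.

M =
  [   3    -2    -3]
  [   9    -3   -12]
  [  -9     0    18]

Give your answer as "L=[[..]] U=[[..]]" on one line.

  r1 -= 3·r0 → [0,3,-3]
  r2 -= -3·r0 → [0,-6,9]
  r2 -= -2·r1 → [0,0,3]

L=[[1,0,0],[3,1,0],[-3,-2,1]] U=[[3,-2,-3],[0,3,-3],[0,0,3]]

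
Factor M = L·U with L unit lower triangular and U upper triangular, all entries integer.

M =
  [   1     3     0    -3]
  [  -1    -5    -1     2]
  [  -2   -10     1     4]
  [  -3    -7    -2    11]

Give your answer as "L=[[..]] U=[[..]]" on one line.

L=[[1,0,0,0],[-1,1,0,0],[-2,2,1,0],[-3,-1,-1,1]] U=[[1,3,0,-3],[0,-2,-1,-1],[0,0,3,0],[0,0,0,1]]

  R1 -= -1·R0 → [0,-2,-1,-1]
  R2 -= -2·R0 → [0,-4,1,-2]
  R3 -= -3·R0 → [0,2,-2,2]
  R2 -= 2·R1 → [0,0,3,0]
  R3 -= -1·R1 → [0,0,-3,1]
  R3 -= -1·R2 → [0,0,0,1]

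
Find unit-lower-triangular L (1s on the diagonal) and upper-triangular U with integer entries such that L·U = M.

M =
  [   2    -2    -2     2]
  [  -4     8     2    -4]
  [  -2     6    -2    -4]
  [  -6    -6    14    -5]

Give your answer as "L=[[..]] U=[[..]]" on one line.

L=[[1,0,0,0],[-2,1,0,0],[-1,1,1,0],[-3,-3,-1,1]] U=[[2,-2,-2,2],[0,4,-2,0],[0,0,-2,-2],[0,0,0,-1]]

  R1 -= -2·R0 → [0,4,-2,0]
  R2 -= -1·R0 → [0,4,-4,-2]
  R3 -= -3·R0 → [0,-12,8,1]
  R2 -= 1·R1 → [0,0,-2,-2]
  R3 -= -3·R1 → [0,0,2,1]
  R3 -= -1·R2 → [0,0,0,-1]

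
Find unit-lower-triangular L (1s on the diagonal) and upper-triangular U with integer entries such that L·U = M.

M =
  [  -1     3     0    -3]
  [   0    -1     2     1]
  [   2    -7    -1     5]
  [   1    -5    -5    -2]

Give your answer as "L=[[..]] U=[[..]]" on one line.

  row1 -= 0·row0 → [0,-1,2,1]
  row2 -= -2·row0 → [0,-1,-1,-1]
  row3 -= -1·row0 → [0,-2,-5,-5]
  row2 -= 1·row1 → [0,0,-3,-2]
  row3 -= 2·row1 → [0,0,-9,-7]
  row3 -= 3·row2 → [0,0,0,-1]

L=[[1,0,0,0],[0,1,0,0],[-2,1,1,0],[-1,2,3,1]] U=[[-1,3,0,-3],[0,-1,2,1],[0,0,-3,-2],[0,0,0,-1]]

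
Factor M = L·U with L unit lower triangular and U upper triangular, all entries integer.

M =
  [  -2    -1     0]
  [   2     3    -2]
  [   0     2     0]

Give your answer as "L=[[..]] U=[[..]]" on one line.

L=[[1,0,0],[-1,1,0],[0,1,1]] U=[[-2,-1,0],[0,2,-2],[0,0,2]]

  R1 -= -1·R0 → [0,2,-2]
  R2 -= 0·R0 → [0,2,0]
  R2 -= 1·R1 → [0,0,2]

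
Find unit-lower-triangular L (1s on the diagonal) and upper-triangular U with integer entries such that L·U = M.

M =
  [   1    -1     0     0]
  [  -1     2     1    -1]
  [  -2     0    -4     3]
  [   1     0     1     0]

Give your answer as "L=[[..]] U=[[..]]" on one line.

  r1 -= -1·r0 → [0,1,1,-1]
  r2 -= -2·r0 → [0,-2,-4,3]
  r3 -= 1·r0 → [0,1,1,0]
  r2 -= -2·r1 → [0,0,-2,1]
  r3 -= 1·r1 → [0,0,0,1]
  r3 -= 0·r2 → [0,0,0,1]

L=[[1,0,0,0],[-1,1,0,0],[-2,-2,1,0],[1,1,0,1]] U=[[1,-1,0,0],[0,1,1,-1],[0,0,-2,1],[0,0,0,1]]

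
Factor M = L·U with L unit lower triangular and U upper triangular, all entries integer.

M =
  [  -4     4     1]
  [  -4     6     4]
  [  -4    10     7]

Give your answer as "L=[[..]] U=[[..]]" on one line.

L=[[1,0,0],[1,1,0],[1,3,1]] U=[[-4,4,1],[0,2,3],[0,0,-3]]

  row1 -= 1·row0 → [0,2,3]
  row2 -= 1·row0 → [0,6,6]
  row2 -= 3·row1 → [0,0,-3]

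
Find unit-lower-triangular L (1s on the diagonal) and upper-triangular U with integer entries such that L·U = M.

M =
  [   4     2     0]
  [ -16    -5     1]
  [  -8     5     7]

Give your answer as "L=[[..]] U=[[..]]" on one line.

  r1 -= -4·r0 → [0,3,1]
  r2 -= -2·r0 → [0,9,7]
  r2 -= 3·r1 → [0,0,4]

L=[[1,0,0],[-4,1,0],[-2,3,1]] U=[[4,2,0],[0,3,1],[0,0,4]]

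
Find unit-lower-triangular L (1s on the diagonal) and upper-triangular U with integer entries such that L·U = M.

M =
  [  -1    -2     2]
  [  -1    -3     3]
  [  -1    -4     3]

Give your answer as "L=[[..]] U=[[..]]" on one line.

L=[[1,0,0],[1,1,0],[1,2,1]] U=[[-1,-2,2],[0,-1,1],[0,0,-1]]

  row1 -= 1·row0 → [0,-1,1]
  row2 -= 1·row0 → [0,-2,1]
  row2 -= 2·row1 → [0,0,-1]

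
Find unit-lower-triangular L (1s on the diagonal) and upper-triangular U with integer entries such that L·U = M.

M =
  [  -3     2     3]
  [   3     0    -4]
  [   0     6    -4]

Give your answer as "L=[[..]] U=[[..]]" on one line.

L=[[1,0,0],[-1,1,0],[0,3,1]] U=[[-3,2,3],[0,2,-1],[0,0,-1]]

  R1 -= -1·R0 → [0,2,-1]
  R2 -= 0·R0 → [0,6,-4]
  R2 -= 3·R1 → [0,0,-1]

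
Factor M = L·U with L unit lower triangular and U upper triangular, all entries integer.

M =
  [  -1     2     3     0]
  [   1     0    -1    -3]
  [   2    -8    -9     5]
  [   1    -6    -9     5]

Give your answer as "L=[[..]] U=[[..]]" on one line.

L=[[1,0,0,0],[-1,1,0,0],[-2,-2,1,0],[-1,-2,-2,1]] U=[[-1,2,3,0],[0,2,2,-3],[0,0,1,-1],[0,0,0,-3]]

  r1 -= -1·r0 → [0,2,2,-3]
  r2 -= -2·r0 → [0,-4,-3,5]
  r3 -= -1·r0 → [0,-4,-6,5]
  r2 -= -2·r1 → [0,0,1,-1]
  r3 -= -2·r1 → [0,0,-2,-1]
  r3 -= -2·r2 → [0,0,0,-3]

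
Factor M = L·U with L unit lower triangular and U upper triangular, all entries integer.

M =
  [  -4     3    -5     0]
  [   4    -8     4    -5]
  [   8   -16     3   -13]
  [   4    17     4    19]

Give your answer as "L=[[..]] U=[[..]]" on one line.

L=[[1,0,0,0],[-1,1,0,0],[-2,2,1,0],[-1,-4,1,1]] U=[[-4,3,-5,0],[0,-5,-1,-5],[0,0,-5,-3],[0,0,0,2]]

  row1 -= -1·row0 → [0,-5,-1,-5]
  row2 -= -2·row0 → [0,-10,-7,-13]
  row3 -= -1·row0 → [0,20,-1,19]
  row2 -= 2·row1 → [0,0,-5,-3]
  row3 -= -4·row1 → [0,0,-5,-1]
  row3 -= 1·row2 → [0,0,0,2]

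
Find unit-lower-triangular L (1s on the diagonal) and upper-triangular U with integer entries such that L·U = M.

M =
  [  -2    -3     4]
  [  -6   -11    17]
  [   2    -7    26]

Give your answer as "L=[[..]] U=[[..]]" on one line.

  r1 -= 3·r0 → [0,-2,5]
  r2 -= -1·r0 → [0,-10,30]
  r2 -= 5·r1 → [0,0,5]

L=[[1,0,0],[3,1,0],[-1,5,1]] U=[[-2,-3,4],[0,-2,5],[0,0,5]]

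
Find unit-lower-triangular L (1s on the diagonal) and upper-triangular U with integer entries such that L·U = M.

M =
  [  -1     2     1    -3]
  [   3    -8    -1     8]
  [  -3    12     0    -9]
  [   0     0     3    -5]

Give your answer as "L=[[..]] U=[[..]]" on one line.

L=[[1,0,0,0],[-3,1,0,0],[3,-3,1,0],[0,0,1,1]] U=[[-1,2,1,-3],[0,-2,2,-1],[0,0,3,-3],[0,0,0,-2]]

  r1 -= -3·r0 → [0,-2,2,-1]
  r2 -= 3·r0 → [0,6,-3,0]
  r3 -= 0·r0 → [0,0,3,-5]
  r2 -= -3·r1 → [0,0,3,-3]
  r3 -= 0·r1 → [0,0,3,-5]
  r3 -= 1·r2 → [0,0,0,-2]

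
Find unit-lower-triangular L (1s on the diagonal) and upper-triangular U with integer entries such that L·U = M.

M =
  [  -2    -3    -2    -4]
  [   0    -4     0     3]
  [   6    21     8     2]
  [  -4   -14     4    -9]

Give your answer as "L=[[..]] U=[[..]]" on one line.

  row1 -= 0·row0 → [0,-4,0,3]
  row2 -= -3·row0 → [0,12,2,-10]
  row3 -= 2·row0 → [0,-8,8,-1]
  row2 -= -3·row1 → [0,0,2,-1]
  row3 -= 2·row1 → [0,0,8,-7]
  row3 -= 4·row2 → [0,0,0,-3]

L=[[1,0,0,0],[0,1,0,0],[-3,-3,1,0],[2,2,4,1]] U=[[-2,-3,-2,-4],[0,-4,0,3],[0,0,2,-1],[0,0,0,-3]]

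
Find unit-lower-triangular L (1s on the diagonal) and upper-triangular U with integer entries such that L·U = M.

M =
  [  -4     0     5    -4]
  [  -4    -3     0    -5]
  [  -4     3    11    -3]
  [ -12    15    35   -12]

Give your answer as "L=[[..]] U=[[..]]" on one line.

L=[[1,0,0,0],[1,1,0,0],[1,-1,1,0],[3,-5,-5,1]] U=[[-4,0,5,-4],[0,-3,-5,-1],[0,0,1,0],[0,0,0,-5]]

  row1 -= 1·row0 → [0,-3,-5,-1]
  row2 -= 1·row0 → [0,3,6,1]
  row3 -= 3·row0 → [0,15,20,0]
  row2 -= -1·row1 → [0,0,1,0]
  row3 -= -5·row1 → [0,0,-5,-5]
  row3 -= -5·row2 → [0,0,0,-5]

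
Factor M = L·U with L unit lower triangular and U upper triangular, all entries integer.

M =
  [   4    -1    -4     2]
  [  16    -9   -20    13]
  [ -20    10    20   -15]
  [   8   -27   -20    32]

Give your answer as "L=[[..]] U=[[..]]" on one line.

L=[[1,0,0,0],[4,1,0,0],[-5,-1,1,0],[2,5,-2,1]] U=[[4,-1,-4,2],[0,-5,-4,5],[0,0,-4,0],[0,0,0,3]]

  R1 -= 4·R0 → [0,-5,-4,5]
  R2 -= -5·R0 → [0,5,0,-5]
  R3 -= 2·R0 → [0,-25,-12,28]
  R2 -= -1·R1 → [0,0,-4,0]
  R3 -= 5·R1 → [0,0,8,3]
  R3 -= -2·R2 → [0,0,0,3]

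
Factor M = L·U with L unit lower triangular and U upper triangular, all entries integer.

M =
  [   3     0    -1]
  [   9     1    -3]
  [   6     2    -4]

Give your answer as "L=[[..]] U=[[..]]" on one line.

L=[[1,0,0],[3,1,0],[2,2,1]] U=[[3,0,-1],[0,1,0],[0,0,-2]]

  r1 -= 3·r0 → [0,1,0]
  r2 -= 2·r0 → [0,2,-2]
  r2 -= 2·r1 → [0,0,-2]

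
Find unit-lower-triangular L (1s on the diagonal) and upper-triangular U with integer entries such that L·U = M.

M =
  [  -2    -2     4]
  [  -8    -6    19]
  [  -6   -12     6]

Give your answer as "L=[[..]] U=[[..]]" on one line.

L=[[1,0,0],[4,1,0],[3,-3,1]] U=[[-2,-2,4],[0,2,3],[0,0,3]]

  row1 -= 4·row0 → [0,2,3]
  row2 -= 3·row0 → [0,-6,-6]
  row2 -= -3·row1 → [0,0,3]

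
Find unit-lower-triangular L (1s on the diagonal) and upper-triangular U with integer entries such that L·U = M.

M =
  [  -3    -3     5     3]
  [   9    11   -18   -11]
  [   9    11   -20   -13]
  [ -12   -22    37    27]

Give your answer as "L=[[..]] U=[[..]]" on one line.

  row1 -= -3·row0 → [0,2,-3,-2]
  row2 -= -3·row0 → [0,2,-5,-4]
  row3 -= 4·row0 → [0,-10,17,15]
  row2 -= 1·row1 → [0,0,-2,-2]
  row3 -= -5·row1 → [0,0,2,5]
  row3 -= -1·row2 → [0,0,0,3]

L=[[1,0,0,0],[-3,1,0,0],[-3,1,1,0],[4,-5,-1,1]] U=[[-3,-3,5,3],[0,2,-3,-2],[0,0,-2,-2],[0,0,0,3]]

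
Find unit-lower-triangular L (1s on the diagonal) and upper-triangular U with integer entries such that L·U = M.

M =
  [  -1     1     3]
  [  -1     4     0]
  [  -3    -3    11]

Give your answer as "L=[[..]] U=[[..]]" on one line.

  row1 -= 1·row0 → [0,3,-3]
  row2 -= 3·row0 → [0,-6,2]
  row2 -= -2·row1 → [0,0,-4]

L=[[1,0,0],[1,1,0],[3,-2,1]] U=[[-1,1,3],[0,3,-3],[0,0,-4]]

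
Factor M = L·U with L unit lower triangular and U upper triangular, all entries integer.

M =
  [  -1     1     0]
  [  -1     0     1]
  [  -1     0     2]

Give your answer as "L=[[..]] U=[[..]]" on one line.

L=[[1,0,0],[1,1,0],[1,1,1]] U=[[-1,1,0],[0,-1,1],[0,0,1]]

  row1 -= 1·row0 → [0,-1,1]
  row2 -= 1·row0 → [0,-1,2]
  row2 -= 1·row1 → [0,0,1]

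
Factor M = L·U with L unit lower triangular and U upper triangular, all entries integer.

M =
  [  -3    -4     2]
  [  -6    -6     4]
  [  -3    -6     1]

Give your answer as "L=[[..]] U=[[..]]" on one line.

L=[[1,0,0],[2,1,0],[1,-1,1]] U=[[-3,-4,2],[0,2,0],[0,0,-1]]

  R1 -= 2·R0 → [0,2,0]
  R2 -= 1·R0 → [0,-2,-1]
  R2 -= -1·R1 → [0,0,-1]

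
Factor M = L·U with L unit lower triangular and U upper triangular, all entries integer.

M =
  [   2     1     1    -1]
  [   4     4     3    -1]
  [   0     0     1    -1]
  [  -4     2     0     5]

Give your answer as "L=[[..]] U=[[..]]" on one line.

L=[[1,0,0,0],[2,1,0,0],[0,0,1,0],[-2,2,0,1]] U=[[2,1,1,-1],[0,2,1,1],[0,0,1,-1],[0,0,0,1]]

  R1 -= 2·R0 → [0,2,1,1]
  R2 -= 0·R0 → [0,0,1,-1]
  R3 -= -2·R0 → [0,4,2,3]
  R2 -= 0·R1 → [0,0,1,-1]
  R3 -= 2·R1 → [0,0,0,1]
  R3 -= 0·R2 → [0,0,0,1]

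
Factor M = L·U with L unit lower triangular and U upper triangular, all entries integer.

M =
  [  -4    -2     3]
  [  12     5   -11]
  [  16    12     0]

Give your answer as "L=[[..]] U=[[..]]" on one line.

L=[[1,0,0],[-3,1,0],[-4,-4,1]] U=[[-4,-2,3],[0,-1,-2],[0,0,4]]

  r1 -= -3·r0 → [0,-1,-2]
  r2 -= -4·r0 → [0,4,12]
  r2 -= -4·r1 → [0,0,4]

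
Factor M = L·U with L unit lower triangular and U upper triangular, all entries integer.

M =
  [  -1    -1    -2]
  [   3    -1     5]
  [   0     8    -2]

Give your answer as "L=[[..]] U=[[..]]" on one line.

L=[[1,0,0],[-3,1,0],[0,-2,1]] U=[[-1,-1,-2],[0,-4,-1],[0,0,-4]]

  R1 -= -3·R0 → [0,-4,-1]
  R2 -= 0·R0 → [0,8,-2]
  R2 -= -2·R1 → [0,0,-4]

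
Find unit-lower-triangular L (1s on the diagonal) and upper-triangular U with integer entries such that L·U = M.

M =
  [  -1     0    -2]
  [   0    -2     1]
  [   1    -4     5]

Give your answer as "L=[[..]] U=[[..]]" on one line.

L=[[1,0,0],[0,1,0],[-1,2,1]] U=[[-1,0,-2],[0,-2,1],[0,0,1]]

  r1 -= 0·r0 → [0,-2,1]
  r2 -= -1·r0 → [0,-4,3]
  r2 -= 2·r1 → [0,0,1]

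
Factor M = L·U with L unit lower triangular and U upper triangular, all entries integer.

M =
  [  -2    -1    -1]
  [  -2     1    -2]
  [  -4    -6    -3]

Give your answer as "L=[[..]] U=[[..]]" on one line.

  row1 -= 1·row0 → [0,2,-1]
  row2 -= 2·row0 → [0,-4,-1]
  row2 -= -2·row1 → [0,0,-3]

L=[[1,0,0],[1,1,0],[2,-2,1]] U=[[-2,-1,-1],[0,2,-1],[0,0,-3]]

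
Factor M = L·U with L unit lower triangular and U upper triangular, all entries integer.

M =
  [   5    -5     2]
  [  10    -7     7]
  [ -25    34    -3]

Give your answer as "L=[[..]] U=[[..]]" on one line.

L=[[1,0,0],[2,1,0],[-5,3,1]] U=[[5,-5,2],[0,3,3],[0,0,-2]]

  row1 -= 2·row0 → [0,3,3]
  row2 -= -5·row0 → [0,9,7]
  row2 -= 3·row1 → [0,0,-2]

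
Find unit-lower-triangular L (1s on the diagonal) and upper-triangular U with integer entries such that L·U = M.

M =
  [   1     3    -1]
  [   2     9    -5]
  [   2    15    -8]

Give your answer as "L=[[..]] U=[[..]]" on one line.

  r1 -= 2·r0 → [0,3,-3]
  r2 -= 2·r0 → [0,9,-6]
  r2 -= 3·r1 → [0,0,3]

L=[[1,0,0],[2,1,0],[2,3,1]] U=[[1,3,-1],[0,3,-3],[0,0,3]]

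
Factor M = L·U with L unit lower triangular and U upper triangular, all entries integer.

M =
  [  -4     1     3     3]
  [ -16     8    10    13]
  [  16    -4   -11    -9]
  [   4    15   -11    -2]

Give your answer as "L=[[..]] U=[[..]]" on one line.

  row1 -= 4·row0 → [0,4,-2,1]
  row2 -= -4·row0 → [0,0,1,3]
  row3 -= -1·row0 → [0,16,-8,1]
  row2 -= 0·row1 → [0,0,1,3]
  row3 -= 4·row1 → [0,0,0,-3]
  row3 -= 0·row2 → [0,0,0,-3]

L=[[1,0,0,0],[4,1,0,0],[-4,0,1,0],[-1,4,0,1]] U=[[-4,1,3,3],[0,4,-2,1],[0,0,1,3],[0,0,0,-3]]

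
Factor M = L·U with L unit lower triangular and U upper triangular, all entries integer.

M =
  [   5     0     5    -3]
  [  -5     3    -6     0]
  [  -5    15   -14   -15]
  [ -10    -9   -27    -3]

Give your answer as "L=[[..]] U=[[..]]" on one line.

  r1 -= -1·r0 → [0,3,-1,-3]
  r2 -= -1·r0 → [0,15,-9,-18]
  r3 -= -2·r0 → [0,-9,-17,-9]
  r2 -= 5·r1 → [0,0,-4,-3]
  r3 -= -3·r1 → [0,0,-20,-18]
  r3 -= 5·r2 → [0,0,0,-3]

L=[[1,0,0,0],[-1,1,0,0],[-1,5,1,0],[-2,-3,5,1]] U=[[5,0,5,-3],[0,3,-1,-3],[0,0,-4,-3],[0,0,0,-3]]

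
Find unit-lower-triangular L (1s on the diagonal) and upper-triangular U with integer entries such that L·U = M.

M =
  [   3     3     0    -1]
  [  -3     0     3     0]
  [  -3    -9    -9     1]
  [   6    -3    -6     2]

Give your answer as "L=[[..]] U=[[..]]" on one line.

  row1 -= -1·row0 → [0,3,3,-1]
  row2 -= -1·row0 → [0,-6,-9,0]
  row3 -= 2·row0 → [0,-9,-6,4]
  row2 -= -2·row1 → [0,0,-3,-2]
  row3 -= -3·row1 → [0,0,3,1]
  row3 -= -1·row2 → [0,0,0,-1]

L=[[1,0,0,0],[-1,1,0,0],[-1,-2,1,0],[2,-3,-1,1]] U=[[3,3,0,-1],[0,3,3,-1],[0,0,-3,-2],[0,0,0,-1]]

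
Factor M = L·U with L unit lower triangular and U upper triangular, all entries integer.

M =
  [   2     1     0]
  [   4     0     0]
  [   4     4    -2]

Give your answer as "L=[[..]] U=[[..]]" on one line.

  R1 -= 2·R0 → [0,-2,0]
  R2 -= 2·R0 → [0,2,-2]
  R2 -= -1·R1 → [0,0,-2]

L=[[1,0,0],[2,1,0],[2,-1,1]] U=[[2,1,0],[0,-2,0],[0,0,-2]]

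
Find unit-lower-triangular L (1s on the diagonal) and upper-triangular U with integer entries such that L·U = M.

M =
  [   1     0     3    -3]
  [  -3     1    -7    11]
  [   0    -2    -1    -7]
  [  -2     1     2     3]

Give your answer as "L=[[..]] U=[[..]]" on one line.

  r1 -= -3·r0 → [0,1,2,2]
  r2 -= 0·r0 → [0,-2,-1,-7]
  r3 -= -2·r0 → [0,1,8,-3]
  r2 -= -2·r1 → [0,0,3,-3]
  r3 -= 1·r1 → [0,0,6,-5]
  r3 -= 2·r2 → [0,0,0,1]

L=[[1,0,0,0],[-3,1,0,0],[0,-2,1,0],[-2,1,2,1]] U=[[1,0,3,-3],[0,1,2,2],[0,0,3,-3],[0,0,0,1]]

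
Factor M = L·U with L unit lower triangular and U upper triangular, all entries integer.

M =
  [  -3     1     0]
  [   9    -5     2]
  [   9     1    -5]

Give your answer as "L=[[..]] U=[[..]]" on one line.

  r1 -= -3·r0 → [0,-2,2]
  r2 -= -3·r0 → [0,4,-5]
  r2 -= -2·r1 → [0,0,-1]

L=[[1,0,0],[-3,1,0],[-3,-2,1]] U=[[-3,1,0],[0,-2,2],[0,0,-1]]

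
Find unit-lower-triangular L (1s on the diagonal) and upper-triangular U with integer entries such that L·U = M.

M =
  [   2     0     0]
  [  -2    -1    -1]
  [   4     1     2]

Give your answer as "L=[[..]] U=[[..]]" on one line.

L=[[1,0,0],[-1,1,0],[2,-1,1]] U=[[2,0,0],[0,-1,-1],[0,0,1]]

  R1 -= -1·R0 → [0,-1,-1]
  R2 -= 2·R0 → [0,1,2]
  R2 -= -1·R1 → [0,0,1]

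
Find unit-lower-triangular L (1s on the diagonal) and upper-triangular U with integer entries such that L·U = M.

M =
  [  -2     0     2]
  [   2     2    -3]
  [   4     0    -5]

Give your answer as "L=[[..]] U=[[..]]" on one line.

  r1 -= -1·r0 → [0,2,-1]
  r2 -= -2·r0 → [0,0,-1]
  r2 -= 0·r1 → [0,0,-1]

L=[[1,0,0],[-1,1,0],[-2,0,1]] U=[[-2,0,2],[0,2,-1],[0,0,-1]]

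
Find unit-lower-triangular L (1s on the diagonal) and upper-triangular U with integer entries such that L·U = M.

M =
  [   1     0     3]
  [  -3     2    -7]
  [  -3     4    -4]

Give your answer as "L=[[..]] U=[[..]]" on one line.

L=[[1,0,0],[-3,1,0],[-3,2,1]] U=[[1,0,3],[0,2,2],[0,0,1]]

  row1 -= -3·row0 → [0,2,2]
  row2 -= -3·row0 → [0,4,5]
  row2 -= 2·row1 → [0,0,1]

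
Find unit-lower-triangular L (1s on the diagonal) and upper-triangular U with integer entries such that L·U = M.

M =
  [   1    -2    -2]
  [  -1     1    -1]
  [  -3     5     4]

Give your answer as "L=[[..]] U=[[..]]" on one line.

L=[[1,0,0],[-1,1,0],[-3,1,1]] U=[[1,-2,-2],[0,-1,-3],[0,0,1]]

  r1 -= -1·r0 → [0,-1,-3]
  r2 -= -3·r0 → [0,-1,-2]
  r2 -= 1·r1 → [0,0,1]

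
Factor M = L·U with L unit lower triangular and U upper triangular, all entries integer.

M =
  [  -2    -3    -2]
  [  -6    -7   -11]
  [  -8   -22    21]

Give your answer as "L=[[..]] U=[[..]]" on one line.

L=[[1,0,0],[3,1,0],[4,-5,1]] U=[[-2,-3,-2],[0,2,-5],[0,0,4]]

  R1 -= 3·R0 → [0,2,-5]
  R2 -= 4·R0 → [0,-10,29]
  R2 -= -5·R1 → [0,0,4]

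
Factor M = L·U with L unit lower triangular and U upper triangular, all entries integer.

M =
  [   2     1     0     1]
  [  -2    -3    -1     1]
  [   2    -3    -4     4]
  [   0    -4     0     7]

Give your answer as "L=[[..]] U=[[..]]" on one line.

L=[[1,0,0,0],[-1,1,0,0],[1,2,1,0],[0,2,-1,1]] U=[[2,1,0,1],[0,-2,-1,2],[0,0,-2,-1],[0,0,0,2]]

  row1 -= -1·row0 → [0,-2,-1,2]
  row2 -= 1·row0 → [0,-4,-4,3]
  row3 -= 0·row0 → [0,-4,0,7]
  row2 -= 2·row1 → [0,0,-2,-1]
  row3 -= 2·row1 → [0,0,2,3]
  row3 -= -1·row2 → [0,0,0,2]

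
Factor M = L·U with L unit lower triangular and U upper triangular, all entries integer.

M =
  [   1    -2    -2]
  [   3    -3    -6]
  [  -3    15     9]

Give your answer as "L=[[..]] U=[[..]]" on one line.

L=[[1,0,0],[3,1,0],[-3,3,1]] U=[[1,-2,-2],[0,3,0],[0,0,3]]

  r1 -= 3·r0 → [0,3,0]
  r2 -= -3·r0 → [0,9,3]
  r2 -= 3·r1 → [0,0,3]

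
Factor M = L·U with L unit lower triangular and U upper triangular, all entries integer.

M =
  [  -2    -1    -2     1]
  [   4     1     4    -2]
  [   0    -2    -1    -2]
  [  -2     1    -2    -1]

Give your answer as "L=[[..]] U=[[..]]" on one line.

  R1 -= -2·R0 → [0,-1,0,0]
  R2 -= 0·R0 → [0,-2,-1,-2]
  R3 -= 1·R0 → [0,2,0,-2]
  R2 -= 2·R1 → [0,0,-1,-2]
  R3 -= -2·R1 → [0,0,0,-2]
  R3 -= 0·R2 → [0,0,0,-2]

L=[[1,0,0,0],[-2,1,0,0],[0,2,1,0],[1,-2,0,1]] U=[[-2,-1,-2,1],[0,-1,0,0],[0,0,-1,-2],[0,0,0,-2]]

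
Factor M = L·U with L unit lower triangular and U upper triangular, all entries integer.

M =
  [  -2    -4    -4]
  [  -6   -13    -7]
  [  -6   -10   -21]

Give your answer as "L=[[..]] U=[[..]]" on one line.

L=[[1,0,0],[3,1,0],[3,-2,1]] U=[[-2,-4,-4],[0,-1,5],[0,0,1]]

  row1 -= 3·row0 → [0,-1,5]
  row2 -= 3·row0 → [0,2,-9]
  row2 -= -2·row1 → [0,0,1]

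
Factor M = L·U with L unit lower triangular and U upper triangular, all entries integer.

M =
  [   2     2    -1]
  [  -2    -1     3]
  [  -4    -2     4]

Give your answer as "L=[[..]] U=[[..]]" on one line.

  R1 -= -1·R0 → [0,1,2]
  R2 -= -2·R0 → [0,2,2]
  R2 -= 2·R1 → [0,0,-2]

L=[[1,0,0],[-1,1,0],[-2,2,1]] U=[[2,2,-1],[0,1,2],[0,0,-2]]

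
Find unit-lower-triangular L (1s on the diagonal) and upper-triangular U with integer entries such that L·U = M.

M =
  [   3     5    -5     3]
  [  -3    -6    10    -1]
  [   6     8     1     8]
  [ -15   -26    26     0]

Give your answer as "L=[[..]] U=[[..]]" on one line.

  r1 -= -1·r0 → [0,-1,5,2]
  r2 -= 2·r0 → [0,-2,11,2]
  r3 -= -5·r0 → [0,-1,1,15]
  r2 -= 2·r1 → [0,0,1,-2]
  r3 -= 1·r1 → [0,0,-4,13]
  r3 -= -4·r2 → [0,0,0,5]

L=[[1,0,0,0],[-1,1,0,0],[2,2,1,0],[-5,1,-4,1]] U=[[3,5,-5,3],[0,-1,5,2],[0,0,1,-2],[0,0,0,5]]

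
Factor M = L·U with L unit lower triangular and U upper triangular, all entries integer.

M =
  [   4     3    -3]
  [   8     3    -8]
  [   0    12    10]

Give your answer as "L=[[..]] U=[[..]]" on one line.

  R1 -= 2·R0 → [0,-3,-2]
  R2 -= 0·R0 → [0,12,10]
  R2 -= -4·R1 → [0,0,2]

L=[[1,0,0],[2,1,0],[0,-4,1]] U=[[4,3,-3],[0,-3,-2],[0,0,2]]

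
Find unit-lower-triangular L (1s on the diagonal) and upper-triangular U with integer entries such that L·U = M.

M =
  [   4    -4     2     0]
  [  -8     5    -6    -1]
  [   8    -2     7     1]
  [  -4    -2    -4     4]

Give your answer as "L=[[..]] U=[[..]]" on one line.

L=[[1,0,0,0],[-2,1,0,0],[2,-2,1,0],[-1,2,-2,1]] U=[[4,-4,2,0],[0,-3,-2,-1],[0,0,-1,-1],[0,0,0,4]]

  r1 -= -2·r0 → [0,-3,-2,-1]
  r2 -= 2·r0 → [0,6,3,1]
  r3 -= -1·r0 → [0,-6,-2,4]
  r2 -= -2·r1 → [0,0,-1,-1]
  r3 -= 2·r1 → [0,0,2,6]
  r3 -= -2·r2 → [0,0,0,4]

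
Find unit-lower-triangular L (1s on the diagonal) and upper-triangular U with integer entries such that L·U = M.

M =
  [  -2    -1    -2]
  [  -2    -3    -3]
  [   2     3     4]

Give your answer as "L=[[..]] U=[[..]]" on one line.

  row1 -= 1·row0 → [0,-2,-1]
  row2 -= -1·row0 → [0,2,2]
  row2 -= -1·row1 → [0,0,1]

L=[[1,0,0],[1,1,0],[-1,-1,1]] U=[[-2,-1,-2],[0,-2,-1],[0,0,1]]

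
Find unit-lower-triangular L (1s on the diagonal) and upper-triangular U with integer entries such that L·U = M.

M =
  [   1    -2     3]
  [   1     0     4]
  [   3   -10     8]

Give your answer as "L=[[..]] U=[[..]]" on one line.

L=[[1,0,0],[1,1,0],[3,-2,1]] U=[[1,-2,3],[0,2,1],[0,0,1]]

  R1 -= 1·R0 → [0,2,1]
  R2 -= 3·R0 → [0,-4,-1]
  R2 -= -2·R1 → [0,0,1]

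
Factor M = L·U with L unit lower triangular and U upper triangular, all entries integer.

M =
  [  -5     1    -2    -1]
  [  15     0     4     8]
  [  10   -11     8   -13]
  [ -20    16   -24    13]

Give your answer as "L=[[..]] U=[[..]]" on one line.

L=[[1,0,0,0],[-3,1,0,0],[-2,-3,1,0],[4,4,4,1]] U=[[-5,1,-2,-1],[0,3,-2,5],[0,0,-2,0],[0,0,0,-3]]

  R1 -= -3·R0 → [0,3,-2,5]
  R2 -= -2·R0 → [0,-9,4,-15]
  R3 -= 4·R0 → [0,12,-16,17]
  R2 -= -3·R1 → [0,0,-2,0]
  R3 -= 4·R1 → [0,0,-8,-3]
  R3 -= 4·R2 → [0,0,0,-3]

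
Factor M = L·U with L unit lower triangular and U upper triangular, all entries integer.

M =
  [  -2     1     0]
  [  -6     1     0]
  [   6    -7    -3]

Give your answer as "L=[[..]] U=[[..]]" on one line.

  row1 -= 3·row0 → [0,-2,0]
  row2 -= -3·row0 → [0,-4,-3]
  row2 -= 2·row1 → [0,0,-3]

L=[[1,0,0],[3,1,0],[-3,2,1]] U=[[-2,1,0],[0,-2,0],[0,0,-3]]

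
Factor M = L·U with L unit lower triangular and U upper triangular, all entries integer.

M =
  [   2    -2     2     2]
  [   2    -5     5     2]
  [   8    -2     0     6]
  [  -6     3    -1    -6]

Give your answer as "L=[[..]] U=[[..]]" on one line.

L=[[1,0,0,0],[1,1,0,0],[4,-2,1,0],[-3,1,-1,1]] U=[[2,-2,2,2],[0,-3,3,0],[0,0,-2,-2],[0,0,0,-2]]

  row1 -= 1·row0 → [0,-3,3,0]
  row2 -= 4·row0 → [0,6,-8,-2]
  row3 -= -3·row0 → [0,-3,5,0]
  row2 -= -2·row1 → [0,0,-2,-2]
  row3 -= 1·row1 → [0,0,2,0]
  row3 -= -1·row2 → [0,0,0,-2]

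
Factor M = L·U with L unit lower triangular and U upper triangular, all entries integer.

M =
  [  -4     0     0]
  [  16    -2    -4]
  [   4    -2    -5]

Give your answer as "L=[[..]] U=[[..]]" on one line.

  row1 -= -4·row0 → [0,-2,-4]
  row2 -= -1·row0 → [0,-2,-5]
  row2 -= 1·row1 → [0,0,-1]

L=[[1,0,0],[-4,1,0],[-1,1,1]] U=[[-4,0,0],[0,-2,-4],[0,0,-1]]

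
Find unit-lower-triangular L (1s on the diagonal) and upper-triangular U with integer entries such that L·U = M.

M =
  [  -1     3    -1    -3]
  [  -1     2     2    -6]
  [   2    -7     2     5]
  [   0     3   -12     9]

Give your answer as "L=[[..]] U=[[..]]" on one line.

L=[[1,0,0,0],[1,1,0,0],[-2,1,1,0],[0,-3,1,1]] U=[[-1,3,-1,-3],[0,-1,3,-3],[0,0,-3,2],[0,0,0,-2]]

  r1 -= 1·r0 → [0,-1,3,-3]
  r2 -= -2·r0 → [0,-1,0,-1]
  r3 -= 0·r0 → [0,3,-12,9]
  r2 -= 1·r1 → [0,0,-3,2]
  r3 -= -3·r1 → [0,0,-3,0]
  r3 -= 1·r2 → [0,0,0,-2]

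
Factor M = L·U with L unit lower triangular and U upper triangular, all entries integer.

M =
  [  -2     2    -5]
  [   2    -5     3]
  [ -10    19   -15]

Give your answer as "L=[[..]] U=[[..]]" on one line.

  R1 -= -1·R0 → [0,-3,-2]
  R2 -= 5·R0 → [0,9,10]
  R2 -= -3·R1 → [0,0,4]

L=[[1,0,0],[-1,1,0],[5,-3,1]] U=[[-2,2,-5],[0,-3,-2],[0,0,4]]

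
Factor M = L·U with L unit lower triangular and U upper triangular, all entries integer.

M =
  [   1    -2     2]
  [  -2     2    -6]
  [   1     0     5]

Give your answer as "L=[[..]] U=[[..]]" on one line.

  R1 -= -2·R0 → [0,-2,-2]
  R2 -= 1·R0 → [0,2,3]
  R2 -= -1·R1 → [0,0,1]

L=[[1,0,0],[-2,1,0],[1,-1,1]] U=[[1,-2,2],[0,-2,-2],[0,0,1]]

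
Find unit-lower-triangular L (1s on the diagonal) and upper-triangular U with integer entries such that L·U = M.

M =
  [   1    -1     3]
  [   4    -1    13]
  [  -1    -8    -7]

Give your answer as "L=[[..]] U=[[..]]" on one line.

L=[[1,0,0],[4,1,0],[-1,-3,1]] U=[[1,-1,3],[0,3,1],[0,0,-1]]

  row1 -= 4·row0 → [0,3,1]
  row2 -= -1·row0 → [0,-9,-4]
  row2 -= -3·row1 → [0,0,-1]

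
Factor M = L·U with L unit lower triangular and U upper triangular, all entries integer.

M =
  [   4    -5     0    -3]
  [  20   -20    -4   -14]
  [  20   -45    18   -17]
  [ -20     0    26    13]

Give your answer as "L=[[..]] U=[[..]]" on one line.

L=[[1,0,0,0],[5,1,0,0],[5,-4,1,0],[-5,-5,3,1]] U=[[4,-5,0,-3],[0,5,-4,1],[0,0,2,2],[0,0,0,-3]]

  row1 -= 5·row0 → [0,5,-4,1]
  row2 -= 5·row0 → [0,-20,18,-2]
  row3 -= -5·row0 → [0,-25,26,-2]
  row2 -= -4·row1 → [0,0,2,2]
  row3 -= -5·row1 → [0,0,6,3]
  row3 -= 3·row2 → [0,0,0,-3]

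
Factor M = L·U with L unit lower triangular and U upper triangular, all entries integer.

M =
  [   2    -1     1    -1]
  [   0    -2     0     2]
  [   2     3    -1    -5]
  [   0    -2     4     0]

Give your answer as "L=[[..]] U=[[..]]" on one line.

  row1 -= 0·row0 → [0,-2,0,2]
  row2 -= 1·row0 → [0,4,-2,-4]
  row3 -= 0·row0 → [0,-2,4,0]
  row2 -= -2·row1 → [0,0,-2,0]
  row3 -= 1·row1 → [0,0,4,-2]
  row3 -= -2·row2 → [0,0,0,-2]

L=[[1,0,0,0],[0,1,0,0],[1,-2,1,0],[0,1,-2,1]] U=[[2,-1,1,-1],[0,-2,0,2],[0,0,-2,0],[0,0,0,-2]]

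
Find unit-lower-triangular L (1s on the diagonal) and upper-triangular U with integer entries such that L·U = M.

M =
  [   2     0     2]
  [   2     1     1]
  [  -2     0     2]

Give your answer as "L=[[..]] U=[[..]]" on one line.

L=[[1,0,0],[1,1,0],[-1,0,1]] U=[[2,0,2],[0,1,-1],[0,0,4]]

  r1 -= 1·r0 → [0,1,-1]
  r2 -= -1·r0 → [0,0,4]
  r2 -= 0·r1 → [0,0,4]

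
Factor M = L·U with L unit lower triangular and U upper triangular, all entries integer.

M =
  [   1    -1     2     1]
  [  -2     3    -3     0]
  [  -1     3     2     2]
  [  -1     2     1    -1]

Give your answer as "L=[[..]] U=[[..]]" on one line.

L=[[1,0,0,0],[-2,1,0,0],[-1,2,1,0],[-1,1,1,1]] U=[[1,-1,2,1],[0,1,1,2],[0,0,2,-1],[0,0,0,-1]]

  r1 -= -2·r0 → [0,1,1,2]
  r2 -= -1·r0 → [0,2,4,3]
  r3 -= -1·r0 → [0,1,3,0]
  r2 -= 2·r1 → [0,0,2,-1]
  r3 -= 1·r1 → [0,0,2,-2]
  r3 -= 1·r2 → [0,0,0,-1]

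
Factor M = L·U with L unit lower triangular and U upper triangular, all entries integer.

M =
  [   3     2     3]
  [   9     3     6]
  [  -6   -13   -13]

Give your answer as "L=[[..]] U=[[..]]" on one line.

L=[[1,0,0],[3,1,0],[-2,3,1]] U=[[3,2,3],[0,-3,-3],[0,0,2]]

  r1 -= 3·r0 → [0,-3,-3]
  r2 -= -2·r0 → [0,-9,-7]
  r2 -= 3·r1 → [0,0,2]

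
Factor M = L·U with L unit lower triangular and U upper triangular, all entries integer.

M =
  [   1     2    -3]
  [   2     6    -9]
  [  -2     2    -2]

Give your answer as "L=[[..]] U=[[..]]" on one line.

  R1 -= 2·R0 → [0,2,-3]
  R2 -= -2·R0 → [0,6,-8]
  R2 -= 3·R1 → [0,0,1]

L=[[1,0,0],[2,1,0],[-2,3,1]] U=[[1,2,-3],[0,2,-3],[0,0,1]]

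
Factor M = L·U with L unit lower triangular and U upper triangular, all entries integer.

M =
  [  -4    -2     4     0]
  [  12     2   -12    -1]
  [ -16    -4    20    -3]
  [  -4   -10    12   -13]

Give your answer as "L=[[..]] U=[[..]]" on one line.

L=[[1,0,0,0],[-3,1,0,0],[4,-1,1,0],[1,2,2,1]] U=[[-4,-2,4,0],[0,-4,0,-1],[0,0,4,-4],[0,0,0,-3]]

  r1 -= -3·r0 → [0,-4,0,-1]
  r2 -= 4·r0 → [0,4,4,-3]
  r3 -= 1·r0 → [0,-8,8,-13]
  r2 -= -1·r1 → [0,0,4,-4]
  r3 -= 2·r1 → [0,0,8,-11]
  r3 -= 2·r2 → [0,0,0,-3]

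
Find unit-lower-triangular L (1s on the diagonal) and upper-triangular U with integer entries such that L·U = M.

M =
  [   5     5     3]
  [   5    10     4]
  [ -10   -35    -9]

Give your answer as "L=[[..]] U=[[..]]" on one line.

L=[[1,0,0],[1,1,0],[-2,-5,1]] U=[[5,5,3],[0,5,1],[0,0,2]]

  row1 -= 1·row0 → [0,5,1]
  row2 -= -2·row0 → [0,-25,-3]
  row2 -= -5·row1 → [0,0,2]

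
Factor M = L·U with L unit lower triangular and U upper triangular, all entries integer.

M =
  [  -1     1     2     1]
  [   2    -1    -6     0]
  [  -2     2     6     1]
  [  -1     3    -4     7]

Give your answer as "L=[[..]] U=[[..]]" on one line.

L=[[1,0,0,0],[-2,1,0,0],[2,0,1,0],[1,2,-1,1]] U=[[-1,1,2,1],[0,1,-2,2],[0,0,2,-1],[0,0,0,1]]

  R1 -= -2·R0 → [0,1,-2,2]
  R2 -= 2·R0 → [0,0,2,-1]
  R3 -= 1·R0 → [0,2,-6,6]
  R2 -= 0·R1 → [0,0,2,-1]
  R3 -= 2·R1 → [0,0,-2,2]
  R3 -= -1·R2 → [0,0,0,1]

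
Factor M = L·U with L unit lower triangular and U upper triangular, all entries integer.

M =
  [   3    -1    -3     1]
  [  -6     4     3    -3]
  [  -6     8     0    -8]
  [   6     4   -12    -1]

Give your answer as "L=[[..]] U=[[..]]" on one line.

L=[[1,0,0,0],[-2,1,0,0],[-2,3,1,0],[2,3,1,1]] U=[[3,-1,-3,1],[0,2,-3,-1],[0,0,3,-3],[0,0,0,3]]

  r1 -= -2·r0 → [0,2,-3,-1]
  r2 -= -2·r0 → [0,6,-6,-6]
  r3 -= 2·r0 → [0,6,-6,-3]
  r2 -= 3·r1 → [0,0,3,-3]
  r3 -= 3·r1 → [0,0,3,0]
  r3 -= 1·r2 → [0,0,0,3]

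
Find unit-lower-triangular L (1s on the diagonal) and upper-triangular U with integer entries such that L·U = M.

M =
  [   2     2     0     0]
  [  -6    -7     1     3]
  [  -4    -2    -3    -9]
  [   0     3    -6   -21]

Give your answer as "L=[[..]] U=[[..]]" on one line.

L=[[1,0,0,0],[-3,1,0,0],[-2,-2,1,0],[0,-3,3,1]] U=[[2,2,0,0],[0,-1,1,3],[0,0,-1,-3],[0,0,0,-3]]

  row1 -= -3·row0 → [0,-1,1,3]
  row2 -= -2·row0 → [0,2,-3,-9]
  row3 -= 0·row0 → [0,3,-6,-21]
  row2 -= -2·row1 → [0,0,-1,-3]
  row3 -= -3·row1 → [0,0,-3,-12]
  row3 -= 3·row2 → [0,0,0,-3]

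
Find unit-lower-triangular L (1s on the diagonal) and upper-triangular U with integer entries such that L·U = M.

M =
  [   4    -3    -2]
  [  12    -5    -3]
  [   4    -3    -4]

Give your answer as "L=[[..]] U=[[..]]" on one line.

L=[[1,0,0],[3,1,0],[1,0,1]] U=[[4,-3,-2],[0,4,3],[0,0,-2]]

  r1 -= 3·r0 → [0,4,3]
  r2 -= 1·r0 → [0,0,-2]
  r2 -= 0·r1 → [0,0,-2]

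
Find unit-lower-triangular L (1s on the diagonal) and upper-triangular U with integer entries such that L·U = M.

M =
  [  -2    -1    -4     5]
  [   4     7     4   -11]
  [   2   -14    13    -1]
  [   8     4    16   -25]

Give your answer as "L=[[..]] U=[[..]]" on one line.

  R1 -= -2·R0 → [0,5,-4,-1]
  R2 -= -1·R0 → [0,-15,9,4]
  R3 -= -4·R0 → [0,0,0,-5]
  R2 -= -3·R1 → [0,0,-3,1]
  R3 -= 0·R1 → [0,0,0,-5]
  R3 -= 0·R2 → [0,0,0,-5]

L=[[1,0,0,0],[-2,1,0,0],[-1,-3,1,0],[-4,0,0,1]] U=[[-2,-1,-4,5],[0,5,-4,-1],[0,0,-3,1],[0,0,0,-5]]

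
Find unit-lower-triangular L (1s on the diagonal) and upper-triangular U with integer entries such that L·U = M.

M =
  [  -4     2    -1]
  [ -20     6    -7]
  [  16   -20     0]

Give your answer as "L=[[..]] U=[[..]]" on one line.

  row1 -= 5·row0 → [0,-4,-2]
  row2 -= -4·row0 → [0,-12,-4]
  row2 -= 3·row1 → [0,0,2]

L=[[1,0,0],[5,1,0],[-4,3,1]] U=[[-4,2,-1],[0,-4,-2],[0,0,2]]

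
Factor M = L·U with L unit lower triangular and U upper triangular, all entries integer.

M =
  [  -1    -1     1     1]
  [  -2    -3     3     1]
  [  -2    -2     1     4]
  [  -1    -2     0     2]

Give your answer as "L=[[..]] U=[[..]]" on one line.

L=[[1,0,0,0],[2,1,0,0],[2,0,1,0],[1,1,2,1]] U=[[-1,-1,1,1],[0,-1,1,-1],[0,0,-1,2],[0,0,0,-2]]

  row1 -= 2·row0 → [0,-1,1,-1]
  row2 -= 2·row0 → [0,0,-1,2]
  row3 -= 1·row0 → [0,-1,-1,1]
  row2 -= 0·row1 → [0,0,-1,2]
  row3 -= 1·row1 → [0,0,-2,2]
  row3 -= 2·row2 → [0,0,0,-2]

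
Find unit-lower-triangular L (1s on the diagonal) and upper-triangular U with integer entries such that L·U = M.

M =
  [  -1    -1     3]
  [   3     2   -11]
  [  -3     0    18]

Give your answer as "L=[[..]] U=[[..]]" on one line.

  R1 -= -3·R0 → [0,-1,-2]
  R2 -= 3·R0 → [0,3,9]
  R2 -= -3·R1 → [0,0,3]

L=[[1,0,0],[-3,1,0],[3,-3,1]] U=[[-1,-1,3],[0,-1,-2],[0,0,3]]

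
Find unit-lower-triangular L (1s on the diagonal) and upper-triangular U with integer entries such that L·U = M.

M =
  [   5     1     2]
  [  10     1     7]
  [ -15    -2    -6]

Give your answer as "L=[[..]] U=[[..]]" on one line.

L=[[1,0,0],[2,1,0],[-3,-1,1]] U=[[5,1,2],[0,-1,3],[0,0,3]]

  row1 -= 2·row0 → [0,-1,3]
  row2 -= -3·row0 → [0,1,0]
  row2 -= -1·row1 → [0,0,3]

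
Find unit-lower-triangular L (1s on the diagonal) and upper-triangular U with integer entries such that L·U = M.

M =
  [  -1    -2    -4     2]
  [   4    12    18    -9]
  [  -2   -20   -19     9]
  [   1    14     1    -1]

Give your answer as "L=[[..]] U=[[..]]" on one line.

  R1 -= -4·R0 → [0,4,2,-1]
  R2 -= 2·R0 → [0,-16,-11,5]
  R3 -= -1·R0 → [0,12,-3,1]
  R2 -= -4·R1 → [0,0,-3,1]
  R3 -= 3·R1 → [0,0,-9,4]
  R3 -= 3·R2 → [0,0,0,1]

L=[[1,0,0,0],[-4,1,0,0],[2,-4,1,0],[-1,3,3,1]] U=[[-1,-2,-4,2],[0,4,2,-1],[0,0,-3,1],[0,0,0,1]]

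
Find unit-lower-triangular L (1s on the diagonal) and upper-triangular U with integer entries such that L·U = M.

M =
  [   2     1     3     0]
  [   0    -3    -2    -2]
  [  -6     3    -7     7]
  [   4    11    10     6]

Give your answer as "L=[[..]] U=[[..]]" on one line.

L=[[1,0,0,0],[0,1,0,0],[-3,-2,1,0],[2,-3,1,1]] U=[[2,1,3,0],[0,-3,-2,-2],[0,0,-2,3],[0,0,0,-3]]

  R1 -= 0·R0 → [0,-3,-2,-2]
  R2 -= -3·R0 → [0,6,2,7]
  R3 -= 2·R0 → [0,9,4,6]
  R2 -= -2·R1 → [0,0,-2,3]
  R3 -= -3·R1 → [0,0,-2,0]
  R3 -= 1·R2 → [0,0,0,-3]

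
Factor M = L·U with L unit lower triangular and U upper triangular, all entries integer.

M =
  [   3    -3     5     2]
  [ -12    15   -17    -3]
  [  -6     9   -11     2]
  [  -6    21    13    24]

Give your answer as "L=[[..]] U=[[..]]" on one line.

  R1 -= -4·R0 → [0,3,3,5]
  R2 -= -2·R0 → [0,3,-1,6]
  R3 -= -2·R0 → [0,15,23,28]
  R2 -= 1·R1 → [0,0,-4,1]
  R3 -= 5·R1 → [0,0,8,3]
  R3 -= -2·R2 → [0,0,0,5]

L=[[1,0,0,0],[-4,1,0,0],[-2,1,1,0],[-2,5,-2,1]] U=[[3,-3,5,2],[0,3,3,5],[0,0,-4,1],[0,0,0,5]]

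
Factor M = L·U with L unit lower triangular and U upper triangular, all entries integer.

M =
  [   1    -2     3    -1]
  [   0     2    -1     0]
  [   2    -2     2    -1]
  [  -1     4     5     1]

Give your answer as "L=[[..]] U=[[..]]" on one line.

L=[[1,0,0,0],[0,1,0,0],[2,1,1,0],[-1,1,-3,1]] U=[[1,-2,3,-1],[0,2,-1,0],[0,0,-3,1],[0,0,0,3]]

  r1 -= 0·r0 → [0,2,-1,0]
  r2 -= 2·r0 → [0,2,-4,1]
  r3 -= -1·r0 → [0,2,8,0]
  r2 -= 1·r1 → [0,0,-3,1]
  r3 -= 1·r1 → [0,0,9,0]
  r3 -= -3·r2 → [0,0,0,3]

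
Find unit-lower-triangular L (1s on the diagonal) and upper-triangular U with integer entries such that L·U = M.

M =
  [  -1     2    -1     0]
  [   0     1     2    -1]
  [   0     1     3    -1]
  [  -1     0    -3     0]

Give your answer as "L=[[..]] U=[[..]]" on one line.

  row1 -= 0·row0 → [0,1,2,-1]
  row2 -= 0·row0 → [0,1,3,-1]
  row3 -= 1·row0 → [0,-2,-2,0]
  row2 -= 1·row1 → [0,0,1,0]
  row3 -= -2·row1 → [0,0,2,-2]
  row3 -= 2·row2 → [0,0,0,-2]

L=[[1,0,0,0],[0,1,0,0],[0,1,1,0],[1,-2,2,1]] U=[[-1,2,-1,0],[0,1,2,-1],[0,0,1,0],[0,0,0,-2]]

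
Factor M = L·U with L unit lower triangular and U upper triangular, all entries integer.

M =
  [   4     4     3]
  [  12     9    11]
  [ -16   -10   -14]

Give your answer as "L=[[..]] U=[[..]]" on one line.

L=[[1,0,0],[3,1,0],[-4,-2,1]] U=[[4,4,3],[0,-3,2],[0,0,2]]

  r1 -= 3·r0 → [0,-3,2]
  r2 -= -4·r0 → [0,6,-2]
  r2 -= -2·r1 → [0,0,2]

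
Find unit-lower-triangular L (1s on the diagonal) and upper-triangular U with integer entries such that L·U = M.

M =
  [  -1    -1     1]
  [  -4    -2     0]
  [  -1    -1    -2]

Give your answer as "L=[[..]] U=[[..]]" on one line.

  r1 -= 4·r0 → [0,2,-4]
  r2 -= 1·r0 → [0,0,-3]
  r2 -= 0·r1 → [0,0,-3]

L=[[1,0,0],[4,1,0],[1,0,1]] U=[[-1,-1,1],[0,2,-4],[0,0,-3]]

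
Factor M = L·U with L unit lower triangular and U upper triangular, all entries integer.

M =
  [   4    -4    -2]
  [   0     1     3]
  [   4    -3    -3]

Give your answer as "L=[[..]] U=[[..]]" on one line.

  r1 -= 0·r0 → [0,1,3]
  r2 -= 1·r0 → [0,1,-1]
  r2 -= 1·r1 → [0,0,-4]

L=[[1,0,0],[0,1,0],[1,1,1]] U=[[4,-4,-2],[0,1,3],[0,0,-4]]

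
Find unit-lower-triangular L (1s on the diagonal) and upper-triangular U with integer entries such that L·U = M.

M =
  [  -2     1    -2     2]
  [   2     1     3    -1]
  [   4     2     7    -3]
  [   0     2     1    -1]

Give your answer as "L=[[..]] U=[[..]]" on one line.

L=[[1,0,0,0],[-1,1,0,0],[-2,2,1,0],[0,1,0,1]] U=[[-2,1,-2,2],[0,2,1,1],[0,0,1,-1],[0,0,0,-2]]

  row1 -= -1·row0 → [0,2,1,1]
  row2 -= -2·row0 → [0,4,3,1]
  row3 -= 0·row0 → [0,2,1,-1]
  row2 -= 2·row1 → [0,0,1,-1]
  row3 -= 1·row1 → [0,0,0,-2]
  row3 -= 0·row2 → [0,0,0,-2]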